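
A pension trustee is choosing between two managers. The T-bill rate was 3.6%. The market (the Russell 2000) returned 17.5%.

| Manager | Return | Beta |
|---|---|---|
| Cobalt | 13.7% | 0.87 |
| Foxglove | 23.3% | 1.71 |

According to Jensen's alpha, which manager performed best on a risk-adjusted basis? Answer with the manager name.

Cobalt: α = 13.7% − [3.6% + 0.87 × (17.5% − 3.6%)] = -1.993
Foxglove: α = 23.3% − [3.6% + 1.71 × (17.5% − 3.6%)] = -4.069
Highest: Cobalt (-1.993).

Cobalt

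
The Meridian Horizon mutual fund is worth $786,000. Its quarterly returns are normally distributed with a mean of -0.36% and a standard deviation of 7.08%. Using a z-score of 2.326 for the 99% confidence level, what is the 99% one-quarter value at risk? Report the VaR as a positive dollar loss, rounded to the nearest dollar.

$132,269

Return at the 99% tail: μ − z·σ = -0.36% − 2.326 × 7.08% = -0.36 − 16.46808 = -16.82808%
VaR = −(-16.82808%) × $786,000 = 16.82808% × $786,000 = $132,269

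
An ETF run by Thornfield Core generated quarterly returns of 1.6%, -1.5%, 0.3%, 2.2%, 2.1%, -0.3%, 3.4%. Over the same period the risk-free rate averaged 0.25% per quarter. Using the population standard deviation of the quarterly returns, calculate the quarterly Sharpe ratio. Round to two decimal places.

r̄ = (1.6 − 1.5 + 0.3 + 2.2 + 2.1 − 0.3 + 3.4) / 7 = 7.80 / 7 = 1.1143%
Σ(r − r̄)² = 17.1086; population σ = √(17.1086/7) = 1.5634%
Sharpe = (r̄ − rf) / σ = (1.1143 − 0.25) / 1.5634 = 0.8643 / 1.5634 = 0.5528

0.55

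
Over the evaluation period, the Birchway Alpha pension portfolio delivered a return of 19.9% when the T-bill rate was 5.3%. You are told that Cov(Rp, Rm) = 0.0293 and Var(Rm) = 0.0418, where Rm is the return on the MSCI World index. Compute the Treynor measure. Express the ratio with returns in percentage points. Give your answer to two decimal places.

20.83

β = Cov / Var = 0.0293 / 0.0418 = 0.7010
Treynor = (Rp − Rf) / β = (19.9% − 5.3%) / 0.7010 = 14.60 / 0.7010 = 20.8274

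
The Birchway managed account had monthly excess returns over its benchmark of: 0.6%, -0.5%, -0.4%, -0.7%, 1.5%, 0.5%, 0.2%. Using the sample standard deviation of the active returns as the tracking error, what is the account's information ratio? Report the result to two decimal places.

0.22

r̄ = (0.6 − 0.5 − 0.4 − 0.7 + 1.5 + 0.5 + 0.2) / 7 = 1.20 / 7 = 0.1714%
Σ(r − r̄)² = 3.5943; sample σ = √(3.5943/6) = 0.7740%
IR = r̄ / tracking error = 0.1714 / 0.7740 = 0.2214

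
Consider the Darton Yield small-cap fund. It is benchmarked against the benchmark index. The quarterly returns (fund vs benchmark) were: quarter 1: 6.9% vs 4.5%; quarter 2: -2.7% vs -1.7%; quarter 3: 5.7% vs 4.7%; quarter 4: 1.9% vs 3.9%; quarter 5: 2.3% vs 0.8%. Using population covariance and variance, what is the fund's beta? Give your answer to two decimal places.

1.19

r̄p = 2.8200%,  r̄m = 2.4400%
Cov = Σ(rp − r̄p)(rm − r̄m) / 5 = 7.4552
Var(rm) = Σ(rm − r̄m)² / 5 = 6.2624
β = Cov / Var = 7.4552 / 6.2624 = 1.1905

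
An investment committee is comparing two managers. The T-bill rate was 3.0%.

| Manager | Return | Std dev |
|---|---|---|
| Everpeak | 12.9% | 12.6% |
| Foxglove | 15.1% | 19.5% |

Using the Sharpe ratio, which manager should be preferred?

Everpeak

Everpeak: Sharpe ratio = (12.9% − 3.0%) / 12.6% = 0.786
Foxglove: Sharpe ratio = (15.1% − 3.0%) / 19.5% = 0.621
Highest: Everpeak (0.786).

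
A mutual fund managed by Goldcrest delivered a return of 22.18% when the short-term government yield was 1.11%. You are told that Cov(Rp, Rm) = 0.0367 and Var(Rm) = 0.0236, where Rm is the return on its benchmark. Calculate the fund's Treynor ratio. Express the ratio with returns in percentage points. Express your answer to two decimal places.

β = Cov / Var = 0.0367 / 0.0236 = 1.5551
Treynor = (Rp − Rf) / β = (22.18% − 1.11%) / 1.5551 = 21.07 / 1.5551 = 13.5490

13.55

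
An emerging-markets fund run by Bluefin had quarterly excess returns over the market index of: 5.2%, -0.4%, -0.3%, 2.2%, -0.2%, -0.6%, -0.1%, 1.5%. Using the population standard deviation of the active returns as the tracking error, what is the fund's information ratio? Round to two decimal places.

0.49

Mean return μ = 7.30 / 8 = 0.9125%
Population std dev = √[28.1288 / 8] = 1.8751%
IR = μ / tracking error = 0.9125 / 1.8751 = 0.4866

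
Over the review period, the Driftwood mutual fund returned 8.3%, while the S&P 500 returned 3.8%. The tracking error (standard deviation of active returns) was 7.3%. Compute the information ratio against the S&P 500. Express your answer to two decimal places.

0.62

IR = (Rp − Rb) / TE = (8.3% − 3.8%) / 7.3% = 4.50% / 7.3% = 0.6164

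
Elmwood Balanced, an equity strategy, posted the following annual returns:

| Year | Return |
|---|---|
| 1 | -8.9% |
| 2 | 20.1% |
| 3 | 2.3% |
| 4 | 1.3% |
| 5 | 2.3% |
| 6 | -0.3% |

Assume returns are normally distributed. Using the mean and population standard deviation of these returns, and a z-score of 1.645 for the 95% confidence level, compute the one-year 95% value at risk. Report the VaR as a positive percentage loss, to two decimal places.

Mean return μ = 16.80 / 6 = 2.8000%
Σ(r − μ)² = (-8.9 − 2.8000)² + (20.1 − 2.8000)² + (2.3 − 2.8000)² + … = 448.5400
population σ = √(448.5400 / 6) = √74.7567 = 8.6462%
VaR = −(μ − z·σ) = −(2.8000 − 1.645 × 8.6462) = −(-11.4230) = 11.4230%

11.42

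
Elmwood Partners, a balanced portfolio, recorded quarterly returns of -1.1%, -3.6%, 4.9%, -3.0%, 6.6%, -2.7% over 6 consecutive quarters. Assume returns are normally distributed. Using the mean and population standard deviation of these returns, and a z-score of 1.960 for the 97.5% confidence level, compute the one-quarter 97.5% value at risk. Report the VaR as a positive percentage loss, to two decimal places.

7.73

μ = (-1.1 − 3.6 + 4.9 − 3 + 6.6 − 2.7) / 6 = 0.1833%
Population std dev = √[97.8283 / 6] = 4.0379%
VaR = −(μ − z·σ) = −(0.1833 − 1.960 × 4.0379) = −(-7.7310) = 7.7310%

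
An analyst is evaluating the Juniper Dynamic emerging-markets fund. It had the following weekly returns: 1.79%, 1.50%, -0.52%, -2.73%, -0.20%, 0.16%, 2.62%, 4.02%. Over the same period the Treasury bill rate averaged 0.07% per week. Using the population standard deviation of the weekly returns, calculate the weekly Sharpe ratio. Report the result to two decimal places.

0.39

Mean return r̄ = 6.640 / 8 = 0.8300%
Population σ = √[Σ(r − r̄)² / 8] = √[30.7566 / 8] = √3.8446 = 1.9608%
Sharpe = (r̄ − rf) / σ = (0.8300 − 0.07) / 1.9608 = 0.7600 / 1.9608 = 0.3876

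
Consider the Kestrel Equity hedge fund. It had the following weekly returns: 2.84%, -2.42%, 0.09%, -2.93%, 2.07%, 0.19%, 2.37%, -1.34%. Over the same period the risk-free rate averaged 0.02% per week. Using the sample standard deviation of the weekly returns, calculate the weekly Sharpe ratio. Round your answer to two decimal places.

r̄ = (2.84 − 2.42 + 0.09 − 2.93 + 2.07 + 0.19 + 2.37 − 1.34) / 8 = 0.870 / 8 = 0.1088%
Σ(r − r̄)² = 34.1539; sample σ = √(34.1539/7) = 2.2089%
Sharpe = (r̄ − rf) / σ = (0.1088 − 0.02) / 2.2089 = 0.0888 / 2.2089 = 0.0402

0.04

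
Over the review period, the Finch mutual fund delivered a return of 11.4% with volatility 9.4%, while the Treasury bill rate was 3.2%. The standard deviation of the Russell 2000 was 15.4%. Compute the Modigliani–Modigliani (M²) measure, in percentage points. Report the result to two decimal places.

Sharpe = (Rp − Rf) / σp = (11.4% − 3.2%) / 9.4% = 0.8723
M² = Rf + Sharpe × σm = 3.2% + 0.8723 × 15.4% = 16.6334%

16.63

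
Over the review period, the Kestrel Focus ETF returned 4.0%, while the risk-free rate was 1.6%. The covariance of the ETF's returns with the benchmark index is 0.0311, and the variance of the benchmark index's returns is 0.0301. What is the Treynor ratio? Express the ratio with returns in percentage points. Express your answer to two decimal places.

β = Cov / Var = 0.0311 / 0.0301 = 1.0332
Treynor = (Rp − Rf) / β = (4.0% − 1.6%) / 1.0332 = 2.40 / 1.0332 = 2.3229

2.32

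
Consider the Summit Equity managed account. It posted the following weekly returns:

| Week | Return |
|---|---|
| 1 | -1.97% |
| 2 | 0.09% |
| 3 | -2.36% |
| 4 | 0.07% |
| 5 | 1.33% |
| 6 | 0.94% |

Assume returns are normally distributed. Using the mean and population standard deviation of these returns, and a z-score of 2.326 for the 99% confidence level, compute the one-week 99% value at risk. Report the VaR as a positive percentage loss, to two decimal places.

3.54

r̄ = (-1.97 + 0.09 − 2.36 + 0.07 + 1.33 + 0.94) / 6 = -0.3167%
Population σ = √[Σ(r − r̄)² / 6] = √[11.5143 / 6] = √1.9191 = 1.3853%
VaR = −(r̄ − z·σ) = −(-0.3167 − 2.326 × 1.3853) = −(-3.5389) = 3.5389%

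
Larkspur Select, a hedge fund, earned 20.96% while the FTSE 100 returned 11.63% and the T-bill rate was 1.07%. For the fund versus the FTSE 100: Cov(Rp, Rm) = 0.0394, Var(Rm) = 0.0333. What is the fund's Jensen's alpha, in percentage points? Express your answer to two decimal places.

7.40

β = Cov / Var = 0.0394 / 0.0333 = 1.1832
E[R] = Rf + β(Rm − Rf) = 1.07% + 1.1832 × (11.63% − 1.07%) = 13.5646%
α = Rp − E[R] = 20.96% − 13.5646% = 7.3954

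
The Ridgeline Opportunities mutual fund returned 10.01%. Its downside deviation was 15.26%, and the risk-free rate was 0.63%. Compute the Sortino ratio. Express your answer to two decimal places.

Sortino = (Rp − Rf) / σd = (10.01% − 0.63%) / 15.26% = 9.38% / 15.26% = 0.6147

0.61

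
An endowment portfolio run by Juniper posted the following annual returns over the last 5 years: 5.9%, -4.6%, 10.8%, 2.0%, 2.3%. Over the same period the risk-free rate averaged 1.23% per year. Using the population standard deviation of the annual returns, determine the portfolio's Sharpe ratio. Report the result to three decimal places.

0.405

r̄ = (5.9 − 4.6 + 10.8 + 2 + 2.3) / 5 = 3.2800%
Σ(r − r̄)² = 128.1080; population σ = √(128.1080/5) = 5.0618%
Sharpe = (r̄ − rf) / σ = (3.2800 − 1.23) / 5.0618 = 2.0500 / 5.0618 = 0.4050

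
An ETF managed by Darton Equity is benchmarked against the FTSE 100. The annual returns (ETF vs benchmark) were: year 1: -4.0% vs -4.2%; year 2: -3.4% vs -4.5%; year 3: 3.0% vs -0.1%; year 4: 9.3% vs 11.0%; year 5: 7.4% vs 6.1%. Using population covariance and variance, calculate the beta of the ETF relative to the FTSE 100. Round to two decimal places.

0.87

r̄p = 2.4600%,  r̄m = 1.6600%
Cov = Σ(rp − r̄p)(rm − r̄m) / 5 = 31.7644
Var(rm) = Σ(rm − r̄m)² / 5 = 36.4664
β = Cov / Var = 31.7644 / 36.4664 = 0.8711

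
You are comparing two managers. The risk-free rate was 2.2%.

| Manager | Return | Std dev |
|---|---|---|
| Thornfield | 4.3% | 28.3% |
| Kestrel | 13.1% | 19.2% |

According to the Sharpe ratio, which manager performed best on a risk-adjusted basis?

Kestrel

Thornfield: Sharpe ratio = (4.3% − 2.2%) / 28.3% = 0.074
Kestrel: Sharpe ratio = (13.1% − 2.2%) / 19.2% = 0.568
Highest: Kestrel (0.568).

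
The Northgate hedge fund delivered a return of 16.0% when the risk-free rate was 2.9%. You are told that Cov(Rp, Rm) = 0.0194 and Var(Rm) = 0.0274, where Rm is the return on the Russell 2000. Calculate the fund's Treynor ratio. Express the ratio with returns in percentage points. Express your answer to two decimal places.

18.50

β = Cov / Var = 0.0194 / 0.0274 = 0.7080
Treynor = (Rp − Rf) / β = (16.0% − 2.9%) / 0.7080 = 13.10 / 0.7080 = 18.5028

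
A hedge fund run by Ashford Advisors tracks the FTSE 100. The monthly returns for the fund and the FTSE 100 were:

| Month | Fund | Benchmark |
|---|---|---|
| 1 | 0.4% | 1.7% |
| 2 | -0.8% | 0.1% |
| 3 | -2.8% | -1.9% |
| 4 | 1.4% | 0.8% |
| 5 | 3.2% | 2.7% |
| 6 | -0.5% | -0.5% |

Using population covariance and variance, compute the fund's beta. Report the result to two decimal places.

1.17

r̄p = 0.1500%,  r̄m = 0.4833%
Cov = Σ(rp − r̄p)(rm − r̄m) / 6 = 2.5825
Var(rm) = Σ(rm − r̄m)² / 6 = 2.2147
β = Cov / Var = 2.5825 / 2.2147 = 1.1661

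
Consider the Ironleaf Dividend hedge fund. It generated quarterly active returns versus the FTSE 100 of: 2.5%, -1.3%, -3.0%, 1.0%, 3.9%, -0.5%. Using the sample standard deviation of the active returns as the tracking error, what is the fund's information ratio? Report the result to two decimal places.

r̄ = (2.5 − 1.3 − 3 + 1 + 3.9 − 0.5) / 6 = 0.4333%
Sample σ = √[Σ(r − r̄)² / 5] = √[32.2733 / 5] = √6.4547 = 2.5406%
IR = r̄ / tracking error = 0.4333 / 2.5406 = 0.1706

0.17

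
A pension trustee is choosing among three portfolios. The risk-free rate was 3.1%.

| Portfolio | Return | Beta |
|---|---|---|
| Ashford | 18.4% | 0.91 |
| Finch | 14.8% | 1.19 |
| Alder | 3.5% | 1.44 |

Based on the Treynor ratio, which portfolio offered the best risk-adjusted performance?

Ashford: Treynor = (18.4% − 3.1%) / 0.91 = 16.813
Finch: Treynor = (14.8% − 3.1%) / 1.19 = 9.832
Alder: Treynor = (3.5% − 3.1%) / 1.44 = 0.278
Highest: Ashford (16.813).

Ashford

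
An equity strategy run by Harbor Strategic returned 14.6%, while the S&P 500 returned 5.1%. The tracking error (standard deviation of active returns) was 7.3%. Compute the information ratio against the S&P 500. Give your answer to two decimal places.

IR = (Rp − Rb) / TE = (14.6% − 5.1%) / 7.3% = 9.50% / 7.3% = 1.3014

1.30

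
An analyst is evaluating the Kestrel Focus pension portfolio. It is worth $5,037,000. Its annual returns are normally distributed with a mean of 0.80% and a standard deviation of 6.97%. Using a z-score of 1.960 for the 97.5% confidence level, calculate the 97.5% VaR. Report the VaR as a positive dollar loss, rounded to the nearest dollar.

$647,819

Return at the 97.5% tail: μ − z·σ = 0.80% − 1.960 × 6.97% = 0.8 − 13.6612 = -12.8612%
VaR = −(-12.8612%) × $5,037,000 = 12.8612% × $5,037,000 = $647,819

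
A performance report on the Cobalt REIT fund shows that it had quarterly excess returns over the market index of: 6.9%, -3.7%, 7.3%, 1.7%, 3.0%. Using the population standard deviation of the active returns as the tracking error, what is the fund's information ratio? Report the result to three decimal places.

0.759

r̄ = (6.9 − 3.7 + 7.3 + 1.7 + 3) / 5 = 15.20 / 5 = 3.0400%
Σ(r − r̄)² = (6.9 − 3.0400)² + (-3.7 − 3.0400)² + (7.3 − 3.0400)² + … = 80.2720
population σ = √(80.2720 / 5) = √16.0544 = 4.0068%
IR = r̄ / tracking error = 3.0400 / 4.0068 = 0.7587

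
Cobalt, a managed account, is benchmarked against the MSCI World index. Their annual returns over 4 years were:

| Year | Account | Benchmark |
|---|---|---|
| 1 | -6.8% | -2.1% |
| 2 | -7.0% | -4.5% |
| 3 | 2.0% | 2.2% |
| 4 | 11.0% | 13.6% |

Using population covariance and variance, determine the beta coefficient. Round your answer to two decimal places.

r̄p = -0.2000%,  r̄m = 2.3000%
Cov = Σ(rp − r̄p)(rm − r̄m) / 4 = 50.4050
Var(rm) = Σ(rm − r̄m)² / 4 = 48.3250
β = Cov / Var = 50.4050 / 48.3250 = 1.0430

1.04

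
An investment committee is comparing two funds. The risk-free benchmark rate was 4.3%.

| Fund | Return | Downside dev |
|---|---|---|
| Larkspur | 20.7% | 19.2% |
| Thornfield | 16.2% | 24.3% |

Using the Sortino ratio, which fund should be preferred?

Larkspur

Larkspur: Sortino ratio = (20.7% − 4.3%) / 19.2% = 0.854
Thornfield: Sortino ratio = (16.2% − 4.3%) / 24.3% = 0.490
Highest: Larkspur (0.854).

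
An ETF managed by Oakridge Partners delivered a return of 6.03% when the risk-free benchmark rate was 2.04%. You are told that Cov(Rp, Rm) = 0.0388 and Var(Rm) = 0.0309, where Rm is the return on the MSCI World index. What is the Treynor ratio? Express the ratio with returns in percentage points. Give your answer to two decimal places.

β = Cov / Var = 0.0388 / 0.0309 = 1.2557
Treynor = (Rp − Rf) / β = (6.03% − 2.04%) / 1.2557 = 3.99 / 1.2557 = 3.1775

3.18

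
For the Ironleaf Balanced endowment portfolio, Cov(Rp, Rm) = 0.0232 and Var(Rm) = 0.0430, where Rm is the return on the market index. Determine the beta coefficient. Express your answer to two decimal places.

0.54

β = Cov(Rp, Rm) / Var(Rm) = 0.0232 / 0.0430 = 0.5395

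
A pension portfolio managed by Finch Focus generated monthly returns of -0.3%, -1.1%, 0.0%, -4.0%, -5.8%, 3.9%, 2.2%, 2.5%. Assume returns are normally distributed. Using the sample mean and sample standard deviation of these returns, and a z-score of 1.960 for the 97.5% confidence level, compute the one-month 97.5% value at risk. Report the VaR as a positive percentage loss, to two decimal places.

Mean return r̄ = -2.60 / 8 = -0.3250%
Sample σ = √[Σ(r − r̄)² / 7] = √[76.3950 / 7] = √10.9136 = 3.3036%
VaR = −(r̄ − z·σ) = −(-0.3250 − 1.960 × 3.3036) = −(-6.8001) = 6.8001%

6.80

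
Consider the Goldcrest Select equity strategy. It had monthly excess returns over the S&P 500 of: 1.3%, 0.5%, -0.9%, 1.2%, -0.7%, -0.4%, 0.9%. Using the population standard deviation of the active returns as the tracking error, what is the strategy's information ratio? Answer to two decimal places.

μ = (1.3 + 0.5 − 0.9 + 1.2 − 0.7 − 0.4 + 0.9) / 7 = 0.2714%
Σ(r − μ)² = (1.3 − 0.2714)² + (0.5 − 0.2714)² + … = 5.1343
σ = √[5.1343 / 7] = 0.8564%
IR = μ / tracking error = 0.2714 / 0.8564 = 0.3169

0.32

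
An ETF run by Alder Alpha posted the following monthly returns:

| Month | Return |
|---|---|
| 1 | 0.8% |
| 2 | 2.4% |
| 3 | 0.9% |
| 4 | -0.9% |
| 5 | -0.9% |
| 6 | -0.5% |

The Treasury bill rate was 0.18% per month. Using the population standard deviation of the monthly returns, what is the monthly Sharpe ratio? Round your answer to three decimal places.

Mean return μ = 1.80 / 6 = 0.3000%
Σ(r − μ)² = 8.5400; population σ = √(8.5400/6) = 1.1930%
Sharpe = (μ − rf) / σ = (0.3000 − 0.18) / 1.1930 = 0.1200 / 1.1930 = 0.1006

0.101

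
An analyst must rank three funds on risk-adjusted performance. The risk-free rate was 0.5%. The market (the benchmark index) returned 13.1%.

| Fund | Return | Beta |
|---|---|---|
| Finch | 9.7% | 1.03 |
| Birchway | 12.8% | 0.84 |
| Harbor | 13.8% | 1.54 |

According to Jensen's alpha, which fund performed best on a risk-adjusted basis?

Birchway

Finch: α = 9.7% − [0.5% + 1.03 × (13.1% − 0.5%)] = -3.778
Birchway: α = 12.8% − [0.5% + 0.84 × (13.1% − 0.5%)] = 1.716
Harbor: α = 13.8% − [0.5% + 1.54 × (13.1% − 0.5%)] = -6.104
Highest: Birchway (1.716).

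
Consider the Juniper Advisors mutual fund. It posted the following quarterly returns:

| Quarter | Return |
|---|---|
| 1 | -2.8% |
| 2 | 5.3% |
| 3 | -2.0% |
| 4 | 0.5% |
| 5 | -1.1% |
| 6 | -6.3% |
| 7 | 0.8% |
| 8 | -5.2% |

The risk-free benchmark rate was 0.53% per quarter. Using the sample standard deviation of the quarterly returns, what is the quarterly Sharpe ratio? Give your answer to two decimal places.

-0.51

Mean return r̄ = -10.80 / 8 = -1.3500%
Σ(r − r̄)² = (-2.8 − (-1.3500))² + (5.3 − (-1.3500))² + (-2 − (-1.3500))² + … = 94.1800
σ = √[94.1800 / 7] = 3.6680%
Sharpe = (r̄ − rf) / σ = (-1.3500 − 0.53) / 3.6680 = -1.8800 / 3.6680 = -0.5125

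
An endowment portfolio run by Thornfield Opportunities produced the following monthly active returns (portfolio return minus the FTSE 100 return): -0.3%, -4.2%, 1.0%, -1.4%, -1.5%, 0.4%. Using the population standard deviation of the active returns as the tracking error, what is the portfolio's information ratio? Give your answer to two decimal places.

Mean return r̄ = -6.00 / 6 = -1.0000%
Population std dev = √[17.1000 / 6] = 1.6882%
IR = r̄ / tracking error = -1.0000 / 1.6882 = -0.5923

-0.59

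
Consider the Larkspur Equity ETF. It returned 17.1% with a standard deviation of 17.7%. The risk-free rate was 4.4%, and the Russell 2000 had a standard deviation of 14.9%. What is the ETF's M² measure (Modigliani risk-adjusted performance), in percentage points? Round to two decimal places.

Sharpe = (Rp − Rf) / σp = (17.1% − 4.4%) / 17.7% = 0.7175
M² = Rf + Sharpe × σm = 4.4% + 0.7175 × 14.9% = 15.0908%

15.09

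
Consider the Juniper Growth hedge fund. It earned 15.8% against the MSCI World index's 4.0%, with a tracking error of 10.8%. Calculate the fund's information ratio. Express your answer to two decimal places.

1.09

IR = (Rp − Rb) / TE = (15.8% − 4.0%) / 10.8% = 11.80% / 10.8% = 1.0926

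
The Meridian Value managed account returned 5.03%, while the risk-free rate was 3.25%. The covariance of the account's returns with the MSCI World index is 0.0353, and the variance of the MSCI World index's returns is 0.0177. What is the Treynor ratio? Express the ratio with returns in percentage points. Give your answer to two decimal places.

β = Cov / Var = 0.0353 / 0.0177 = 1.9944
Treynor = (Rp − Rf) / β = (5.03% − 3.25%) / 1.9944 = 1.78 / 1.9944 = 0.8925

0.89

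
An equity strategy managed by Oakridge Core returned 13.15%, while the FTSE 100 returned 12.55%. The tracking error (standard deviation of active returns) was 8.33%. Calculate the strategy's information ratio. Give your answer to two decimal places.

IR = (Rp − Rb) / TE = (13.15% − 12.55%) / 8.33% = 0.60% / 8.33% = 0.0720

0.07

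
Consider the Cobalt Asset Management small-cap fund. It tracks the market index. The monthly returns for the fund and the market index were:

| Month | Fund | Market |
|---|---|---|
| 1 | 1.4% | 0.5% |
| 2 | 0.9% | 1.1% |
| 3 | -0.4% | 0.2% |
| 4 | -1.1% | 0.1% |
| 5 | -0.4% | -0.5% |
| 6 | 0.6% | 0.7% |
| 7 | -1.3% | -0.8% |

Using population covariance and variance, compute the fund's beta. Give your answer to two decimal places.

r̄p = -0.0429%,  r̄m = 0.1857%
Cov = Σ(rp − r̄p)(rm − r̄m) / 7 = 0.4594
Var(rm) = Σ(rm − r̄m)² / 7 = 0.3784
β = Cov / Var = 0.4594 / 0.3784 = 1.2141

1.21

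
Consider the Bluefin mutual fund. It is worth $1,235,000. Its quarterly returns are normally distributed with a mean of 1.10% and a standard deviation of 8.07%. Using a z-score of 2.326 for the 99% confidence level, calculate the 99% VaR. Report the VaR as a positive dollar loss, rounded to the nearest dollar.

Return at the 99% tail: μ − z·σ = 1.10% − 2.326 × 8.07% = 1.1 − 18.77082 = -17.67082%
VaR = −(-17.67082%) × $1,235,000 = 17.67082% × $1,235,000 = $218,235

$218,235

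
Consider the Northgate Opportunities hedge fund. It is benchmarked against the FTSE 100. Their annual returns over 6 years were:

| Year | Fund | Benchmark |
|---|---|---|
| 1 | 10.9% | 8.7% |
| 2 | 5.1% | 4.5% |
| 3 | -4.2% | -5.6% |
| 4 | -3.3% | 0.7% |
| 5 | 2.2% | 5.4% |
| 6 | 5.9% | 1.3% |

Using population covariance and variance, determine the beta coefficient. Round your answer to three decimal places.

r̄p = 2.7667%,  r̄m = 2.5000%
Cov = Σ(rp − r̄p)(rm − r̄m) / 6 = 19.5067
Var(rm) = Σ(rm − r̄m)² / 6 = 20.1900
β = Cov / Var = 19.5067 / 20.1900 = 0.9662

0.966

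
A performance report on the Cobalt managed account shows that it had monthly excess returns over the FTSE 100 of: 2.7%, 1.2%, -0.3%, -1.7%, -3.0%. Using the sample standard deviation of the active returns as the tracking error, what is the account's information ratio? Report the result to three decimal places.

-0.097

r̄ = (2.7 + 1.2 − 0.3 − 1.7 − 3) / 5 = -1.10 / 5 = -0.2200%
Σ(r − r̄)² = 20.4680; sample σ = √(20.4680/4) = 2.2621%
IR = r̄ / tracking error = -0.2200 / 2.2621 = -0.0973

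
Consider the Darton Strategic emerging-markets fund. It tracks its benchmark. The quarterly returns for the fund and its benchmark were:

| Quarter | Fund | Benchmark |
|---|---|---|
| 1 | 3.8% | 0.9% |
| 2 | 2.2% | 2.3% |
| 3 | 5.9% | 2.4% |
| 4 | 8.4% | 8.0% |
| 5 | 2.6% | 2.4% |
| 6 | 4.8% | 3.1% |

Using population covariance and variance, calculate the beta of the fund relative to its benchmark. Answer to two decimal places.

0.75

r̄p = 4.6167%,  r̄m = 3.1833%
Cov = Σ(rp − r̄p)(rm − r̄m) / 6 = 3.7969
Var(rm) = Σ(rm − r̄m)² / 6 = 5.0714
β = Cov / Var = 3.7969 / 5.0714 = 0.7487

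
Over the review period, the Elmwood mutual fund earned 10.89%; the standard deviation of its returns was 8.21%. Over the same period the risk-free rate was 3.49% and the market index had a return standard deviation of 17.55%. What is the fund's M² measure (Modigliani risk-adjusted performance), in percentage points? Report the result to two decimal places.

19.31

Sharpe = (Rp − Rf) / σp = (10.89% − 3.49%) / 8.21% = 0.9013
M² = Rf + Sharpe × σm = 3.49% + 0.9013 × 17.55% = 19.3078%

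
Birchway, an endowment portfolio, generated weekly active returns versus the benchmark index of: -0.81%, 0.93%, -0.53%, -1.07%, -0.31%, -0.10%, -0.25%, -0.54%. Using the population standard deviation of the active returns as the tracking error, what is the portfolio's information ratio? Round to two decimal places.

-0.60

Mean return r̄ = -2.680 / 8 = -0.3350%
Population std dev = √[2.5092 / 8] = 0.5600%
IR = r̄ / tracking error = -0.3350 / 0.5600 = -0.5982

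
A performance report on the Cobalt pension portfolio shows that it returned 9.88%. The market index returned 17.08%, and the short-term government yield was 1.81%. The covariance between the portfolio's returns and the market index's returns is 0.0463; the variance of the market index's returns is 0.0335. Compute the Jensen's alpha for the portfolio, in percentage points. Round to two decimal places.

-13.03

β = Cov / Var = 0.0463 / 0.0335 = 1.3821
E[R] = Rf + β(Rm − Rf) = 1.81% + 1.3821 × (17.08% − 1.81%) = 22.9147%
α = Rp − E[R] = 9.88% − 22.9147% = -13.0347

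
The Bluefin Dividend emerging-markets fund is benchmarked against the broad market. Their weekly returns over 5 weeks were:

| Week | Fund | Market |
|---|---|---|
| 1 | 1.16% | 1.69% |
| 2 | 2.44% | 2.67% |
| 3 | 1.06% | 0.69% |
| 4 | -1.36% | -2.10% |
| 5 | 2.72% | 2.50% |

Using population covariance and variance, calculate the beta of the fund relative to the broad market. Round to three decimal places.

r̄p = 1.2040%,  r̄m = 1.0900%
Cov = Σ(rp − r̄p)(rm − r̄m) / 5 = 2.4602
Var(rm) = Σ(rm − r̄m)² / 5 = 3.0361
β = Cov / Var = 2.4602 / 3.0361 = 0.8103

0.810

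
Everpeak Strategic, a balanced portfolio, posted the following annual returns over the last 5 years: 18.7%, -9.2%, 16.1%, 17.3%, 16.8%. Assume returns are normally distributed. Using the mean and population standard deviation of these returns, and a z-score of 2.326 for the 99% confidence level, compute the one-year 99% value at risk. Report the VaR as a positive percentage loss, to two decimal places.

Mean return r̄ = 59.70 / 5 = 11.9400%
Population std dev = √[562.2520 / 5] = 10.6043%
VaR = −(r̄ − z·σ) = −(11.9400 − 2.326 × 10.6043) = −(-12.7256) = 12.7256%

12.73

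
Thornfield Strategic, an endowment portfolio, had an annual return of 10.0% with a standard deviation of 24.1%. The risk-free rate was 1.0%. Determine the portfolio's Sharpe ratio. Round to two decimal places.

Sharpe = (Rp − Rf) / σp = (10.0% − 1.0%) / 24.1% = 9.00% / 24.1% = 0.3734

0.37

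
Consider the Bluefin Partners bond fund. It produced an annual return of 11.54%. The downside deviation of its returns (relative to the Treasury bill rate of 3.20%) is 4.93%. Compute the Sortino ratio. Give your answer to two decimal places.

1.69

Sortino = (Rp − Rf) / σd = (11.54% − 3.20%) / 4.93% = 8.34% / 4.93% = 1.6917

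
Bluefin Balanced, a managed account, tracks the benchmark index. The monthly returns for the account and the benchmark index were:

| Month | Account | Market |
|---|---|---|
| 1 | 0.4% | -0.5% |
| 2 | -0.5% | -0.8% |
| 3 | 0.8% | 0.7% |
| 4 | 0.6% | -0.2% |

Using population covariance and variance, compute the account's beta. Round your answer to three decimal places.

0.714

r̄p = 0.3250%,  r̄m = -0.2000%
Cov = Σ(rp − r̄p)(rm − r̄m) / 4 = 0.2250
Var(rm) = Σ(rm − r̄m)² / 4 = 0.3150
β = Cov / Var = 0.2250 / 0.3150 = 0.7143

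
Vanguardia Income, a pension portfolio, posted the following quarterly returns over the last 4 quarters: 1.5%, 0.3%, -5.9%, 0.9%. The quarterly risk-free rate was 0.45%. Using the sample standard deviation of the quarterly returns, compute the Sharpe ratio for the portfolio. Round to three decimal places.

Mean return μ = -3.20 / 4 = -0.8000%
Σ(r − μ)² = (1.5 − (-0.8000))² + (0.3 − (-0.8000))² + (-5.9 − (-0.8000))² + … = 35.4000
sample σ = √(35.4000 / 3) = √11.8000 = 3.4351%
Sharpe = (μ − rf) / σ = (-0.8000 − 0.45) / 3.4351 = -1.2500 / 3.4351 = -0.3639

-0.364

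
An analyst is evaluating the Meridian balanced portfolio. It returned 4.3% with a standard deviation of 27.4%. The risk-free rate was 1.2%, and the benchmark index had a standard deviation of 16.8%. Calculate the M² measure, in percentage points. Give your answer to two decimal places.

Sharpe = (Rp − Rf) / σp = (4.3% − 1.2%) / 27.4% = 0.1131
M² = Rf + Sharpe × σm = 1.2% + 0.1131 × 16.8% = 3.1001%

3.10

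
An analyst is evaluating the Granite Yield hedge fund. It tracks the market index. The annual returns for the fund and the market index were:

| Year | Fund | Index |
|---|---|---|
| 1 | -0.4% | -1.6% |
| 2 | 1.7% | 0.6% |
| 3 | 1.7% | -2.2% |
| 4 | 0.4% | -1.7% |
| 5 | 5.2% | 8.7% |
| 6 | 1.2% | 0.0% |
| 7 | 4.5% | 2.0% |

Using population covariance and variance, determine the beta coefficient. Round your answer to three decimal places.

0.463

r̄p = 2.0429%,  r̄m = 0.8286%
Cov = Σ(rp − r̄p)(rm − r̄m) / 7 = 5.6616
Var(rm) = Σ(rm − r̄m)² / 7 = 12.2192
β = Cov / Var = 5.6616 / 12.2192 = 0.4633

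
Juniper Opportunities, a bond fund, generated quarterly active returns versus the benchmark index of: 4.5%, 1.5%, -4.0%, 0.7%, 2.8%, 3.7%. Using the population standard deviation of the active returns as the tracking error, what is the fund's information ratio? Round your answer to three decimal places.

0.551

μ = (4.5 + 1.5 − 4 + 0.7 + 2.8 + 3.7) / 6 = 9.20 / 6 = 1.5333%
Σ(r − μ)² = 46.4133; population σ = √(46.4133/6) = 2.7813%
IR = μ / tracking error = 1.5333 / 2.7813 = 0.5513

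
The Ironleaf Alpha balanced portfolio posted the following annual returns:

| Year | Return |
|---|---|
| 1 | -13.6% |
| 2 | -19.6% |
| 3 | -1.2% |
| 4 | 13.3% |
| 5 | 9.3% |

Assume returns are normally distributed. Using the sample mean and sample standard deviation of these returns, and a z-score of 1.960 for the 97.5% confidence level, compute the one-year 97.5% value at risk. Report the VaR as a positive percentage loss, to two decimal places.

r̄ = (-13.6 − 19.6 − 1.2 + 13.3 + 9.3) / 5 = -11.80 / 5 = -2.3600%
Sample σ = √[Σ(r − r̄)² / 4] = √[806.0920 / 4] = √201.5230 = 14.1959%
VaR = −(r̄ − z·σ) = −(-2.3600 − 1.960 × 14.1959) = −(-30.1840) = 30.1840%

30.18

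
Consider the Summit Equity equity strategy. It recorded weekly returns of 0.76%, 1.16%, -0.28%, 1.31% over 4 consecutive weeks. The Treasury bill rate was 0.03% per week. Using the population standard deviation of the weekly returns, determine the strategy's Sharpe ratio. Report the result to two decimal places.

r̄ = (0.76 + 1.16 − 0.28 + 1.31) / 4 = 0.7375%
Σ(r − r̄)² = (0.76 − 0.7375)² + (1.16 − 0.7375)² + (-0.28 − 0.7375)² + … = 1.5421
population σ = √(1.5421 / 4) = √0.3855 = 0.6209%
Sharpe = (r̄ − rf) / σ = (0.7375 − 0.03) / 0.6209 = 0.7075 / 0.6209 = 1.1395

1.14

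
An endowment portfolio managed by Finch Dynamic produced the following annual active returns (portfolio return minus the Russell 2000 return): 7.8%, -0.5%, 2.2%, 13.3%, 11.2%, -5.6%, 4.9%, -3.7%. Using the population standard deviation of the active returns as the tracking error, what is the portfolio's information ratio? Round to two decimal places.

0.58

r̄ = (7.8 − 0.5 + 2.2 + 13.3 + 11.2 − 5.6 + 4.9 − 3.7) / 8 = 29.60 / 8 = 3.7000%
Population σ = √[Σ(r − r̄)² / 8] = √[327.8000 / 8] = √40.9750 = 6.4012%
IR = r̄ / tracking error = 3.7000 / 6.4012 = 0.5780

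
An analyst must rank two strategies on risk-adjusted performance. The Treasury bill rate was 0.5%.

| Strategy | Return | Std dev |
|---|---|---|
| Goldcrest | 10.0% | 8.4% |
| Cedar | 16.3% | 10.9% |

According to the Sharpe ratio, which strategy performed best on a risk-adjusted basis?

Goldcrest: Sharpe ratio = (10.0% − 0.5%) / 8.4% = 1.131
Cedar: Sharpe ratio = (16.3% − 0.5%) / 10.9% = 1.450
Highest: Cedar (1.450).

Cedar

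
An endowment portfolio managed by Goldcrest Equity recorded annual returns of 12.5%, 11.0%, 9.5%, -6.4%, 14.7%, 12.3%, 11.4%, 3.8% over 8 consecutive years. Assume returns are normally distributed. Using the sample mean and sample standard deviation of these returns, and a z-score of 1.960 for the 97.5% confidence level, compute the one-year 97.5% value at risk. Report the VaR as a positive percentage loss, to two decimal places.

4.83

μ = (12.5 + 11 + 9.5 − 6.4 + 14.7 + 12.3 + 11.4 + 3.8) / 8 = 8.6000%
Sample std dev = √[328.5600 / 7] = 6.8511%
VaR = −(μ − z·σ) = −(8.6000 − 1.960 × 6.8511) = −(-4.8282) = 4.8282%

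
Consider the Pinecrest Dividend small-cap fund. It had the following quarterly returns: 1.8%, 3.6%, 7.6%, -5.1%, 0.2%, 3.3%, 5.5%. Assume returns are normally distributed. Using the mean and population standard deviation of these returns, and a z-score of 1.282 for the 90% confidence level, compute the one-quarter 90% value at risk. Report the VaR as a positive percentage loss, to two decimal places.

r̄ = (1.8 + 3.6 + 7.6 − 5.1 + 0.2 + 3.3 + 5.5) / 7 = 16.90 / 7 = 2.4143%
Σ(r − r̄)² = (1.8 − 2.4143)² + (3.6 − 2.4143)² + … = 100.3486
σ = √[100.3486 / 7] = 3.7862%
VaR = −(r̄ − z·σ) = −(2.4143 − 1.282 × 3.7862) = −(-2.4396) = 2.4396%

2.44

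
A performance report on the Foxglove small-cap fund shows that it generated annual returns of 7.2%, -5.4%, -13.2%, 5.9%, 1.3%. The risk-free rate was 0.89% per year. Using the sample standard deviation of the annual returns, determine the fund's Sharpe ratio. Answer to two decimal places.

r̄ = (7.2 − 5.4 − 13.2 + 5.9 + 1.3) / 5 = -0.8400%
Σ(r − r̄)² = (7.2 − (-0.8400))² + (-5.4 − (-0.8400))² + … = 288.2120
sample σ = √(288.2120 / 4) = √72.0530 = 8.4884%
Sharpe = (r̄ − rf) / σ = (-0.8400 − 0.89) / 8.4884 = -1.7300 / 8.4884 = -0.2038

-0.20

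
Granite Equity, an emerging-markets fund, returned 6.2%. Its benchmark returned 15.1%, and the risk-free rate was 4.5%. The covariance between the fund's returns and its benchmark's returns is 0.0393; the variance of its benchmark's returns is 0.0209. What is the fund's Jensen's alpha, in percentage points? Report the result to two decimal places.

-18.23

β = Cov / Var = 0.0393 / 0.0209 = 1.8804
E[R] = Rf + β(Rm − Rf) = 4.5% + 1.8804 × (15.1% − 4.5%) = 24.4322%
α = Rp − E[R] = 6.2% − 24.4322% = -18.2322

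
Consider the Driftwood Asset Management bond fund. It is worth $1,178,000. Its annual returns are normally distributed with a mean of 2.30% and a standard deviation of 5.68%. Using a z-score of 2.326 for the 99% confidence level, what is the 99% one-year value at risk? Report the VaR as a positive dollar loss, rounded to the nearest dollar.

$128,540

Return at the 99% tail: μ − z·σ = 2.30% − 2.326 × 5.68% = 2.3 − 13.21168 = -10.91168%
VaR = −(-10.91168%) × $1,178,000 = 10.91168% × $1,178,000 = $128,540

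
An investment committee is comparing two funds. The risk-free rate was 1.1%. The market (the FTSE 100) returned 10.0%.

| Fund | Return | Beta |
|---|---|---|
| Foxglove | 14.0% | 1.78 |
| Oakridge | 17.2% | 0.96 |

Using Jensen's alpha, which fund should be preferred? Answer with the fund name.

Oakridge

Foxglove: α = 14.0% − [1.1% + 1.78 × (10.0% − 1.1%)] = -2.942
Oakridge: α = 17.2% − [1.1% + 0.96 × (10.0% − 1.1%)] = 7.556
Highest: Oakridge (7.556).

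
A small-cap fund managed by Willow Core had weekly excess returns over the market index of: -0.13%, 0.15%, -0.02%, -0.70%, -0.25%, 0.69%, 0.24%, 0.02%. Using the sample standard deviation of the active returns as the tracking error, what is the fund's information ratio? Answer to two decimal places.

r̄ = (-0.13 + 0.15 − 0.02 − 0.7 − 0.25 + 0.69 + 0.24 + 0.02) / 8 = -0.000 / 8 = 0.0000%
Sample std dev = √[1.1264 / 7] = 0.4011%
IR = r̄ / tracking error = 0.0000 / 0.4011 = 0.0000

0.00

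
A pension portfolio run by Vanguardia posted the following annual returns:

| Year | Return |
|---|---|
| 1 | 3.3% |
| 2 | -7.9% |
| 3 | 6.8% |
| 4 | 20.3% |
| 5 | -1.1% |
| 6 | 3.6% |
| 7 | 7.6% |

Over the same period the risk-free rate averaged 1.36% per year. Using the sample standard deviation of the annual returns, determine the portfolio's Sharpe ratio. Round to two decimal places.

μ = (3.3 − 7.9 + 6.8 + 20.3 − 1.1 + 3.6 + 7.6) / 7 = 32.60 / 7 = 4.6571%
Sample std dev = √[451.7371 / 6] = 8.6770%
Sharpe = (μ − rf) / σ = (4.6571 − 1.36) / 8.6770 = 3.2971 / 8.6770 = 0.3800

0.38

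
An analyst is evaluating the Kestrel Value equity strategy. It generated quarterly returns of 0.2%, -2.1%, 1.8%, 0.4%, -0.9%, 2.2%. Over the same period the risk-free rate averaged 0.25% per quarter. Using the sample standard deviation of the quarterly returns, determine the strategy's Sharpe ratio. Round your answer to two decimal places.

0.01

μ = (0.2 − 2.1 + 1.8 + 0.4 − 0.9 + 2.2) / 6 = 1.60 / 6 = 0.2667%
Σ(r − μ)² = (0.2 − 0.2667)² + (-2.1 − 0.2667)² + (1.8 − 0.2667)² + … = 13.0733
sample σ = √(13.0733 / 5) = √2.6147 = 1.6170%
Sharpe = (μ − rf) / σ = (0.2667 − 0.25) / 1.6170 = 0.0167 / 1.6170 = 0.0103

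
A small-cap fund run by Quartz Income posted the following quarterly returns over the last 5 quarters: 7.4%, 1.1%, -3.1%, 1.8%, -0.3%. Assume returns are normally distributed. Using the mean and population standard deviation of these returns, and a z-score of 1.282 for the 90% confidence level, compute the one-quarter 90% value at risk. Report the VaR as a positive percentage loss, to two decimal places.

μ = (7.4 + 1.1 − 3.1 + 1.8 − 0.3) / 5 = 1.3800%
Population std dev = √[59.3880 / 5] = 3.4464%
VaR = −(μ − z·σ) = −(1.3800 − 1.282 × 3.4464) = −(-3.0383) = 3.0383%

3.04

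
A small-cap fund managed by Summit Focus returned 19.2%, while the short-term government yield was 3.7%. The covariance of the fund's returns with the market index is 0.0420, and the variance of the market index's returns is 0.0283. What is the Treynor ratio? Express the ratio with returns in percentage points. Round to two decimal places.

β = Cov / Var = 0.0420 / 0.0283 = 1.4841
Treynor = (Rp − Rf) / β = (19.2% − 3.7%) / 1.4841 = 15.50 / 1.4841 = 10.4440

10.44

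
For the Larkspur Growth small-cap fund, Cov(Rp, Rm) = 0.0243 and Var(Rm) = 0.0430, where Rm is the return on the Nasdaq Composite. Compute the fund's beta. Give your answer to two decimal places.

β = Cov(Rp, Rm) / Var(Rm) = 0.0243 / 0.0430 = 0.5651

0.57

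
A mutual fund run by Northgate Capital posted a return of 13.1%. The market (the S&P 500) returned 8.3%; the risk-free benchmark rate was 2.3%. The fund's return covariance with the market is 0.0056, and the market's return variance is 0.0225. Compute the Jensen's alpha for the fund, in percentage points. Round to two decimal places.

β = Cov / Var = 0.0056 / 0.0225 = 0.2489
E[R] = Rf + β(Rm − Rf) = 2.3% + 0.2489 × (8.3% − 2.3%) = 3.7934%
α = Rp − E[R] = 13.1% − 3.7934% = 9.3066

9.31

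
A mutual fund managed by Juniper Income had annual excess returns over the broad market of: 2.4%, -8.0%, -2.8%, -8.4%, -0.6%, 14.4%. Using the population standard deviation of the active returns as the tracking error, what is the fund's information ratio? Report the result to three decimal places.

-0.065

r̄ = (2.4 − 8 − 2.8 − 8.4 − 0.6 + 14.4) / 6 = -3.00 / 6 = -0.5000%
Population σ = √[Σ(r − r̄)² / 6] = √[354.3800 / 6] = √59.0633 = 7.6853%
IR = r̄ / tracking error = -0.5000 / 7.6853 = -0.0651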